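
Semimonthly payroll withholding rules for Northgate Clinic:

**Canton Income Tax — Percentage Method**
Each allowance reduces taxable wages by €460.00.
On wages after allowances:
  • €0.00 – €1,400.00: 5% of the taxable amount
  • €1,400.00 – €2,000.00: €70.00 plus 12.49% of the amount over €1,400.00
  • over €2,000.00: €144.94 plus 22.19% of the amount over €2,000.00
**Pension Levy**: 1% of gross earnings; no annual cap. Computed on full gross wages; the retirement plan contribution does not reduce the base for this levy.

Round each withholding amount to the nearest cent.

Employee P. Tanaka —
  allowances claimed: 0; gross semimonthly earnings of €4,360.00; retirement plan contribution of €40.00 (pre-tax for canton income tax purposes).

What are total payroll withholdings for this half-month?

€703.35

Canton Income Tax: taxable = €4,360.00 − €40.00 = €4,320.00
  €144.94 + 22.19% × (€4,320.00 − €2,000.00) = €144.94 + 22.19% × €2,320.00 = €659.75
Pension Levy: 1% × €4,360.00 = €43.60
Total: €659.75 + €43.60 = €703.35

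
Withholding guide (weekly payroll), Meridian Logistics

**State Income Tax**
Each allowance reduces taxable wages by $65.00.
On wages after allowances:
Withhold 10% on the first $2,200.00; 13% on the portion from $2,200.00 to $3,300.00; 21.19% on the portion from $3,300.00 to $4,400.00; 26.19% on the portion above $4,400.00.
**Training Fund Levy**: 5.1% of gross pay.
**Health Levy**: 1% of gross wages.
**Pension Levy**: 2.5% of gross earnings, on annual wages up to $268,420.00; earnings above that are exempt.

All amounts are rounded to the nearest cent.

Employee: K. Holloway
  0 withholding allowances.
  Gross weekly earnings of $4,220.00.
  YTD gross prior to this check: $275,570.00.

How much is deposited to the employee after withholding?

State Income Tax: taxable = $4,220.00
  $363.00 + 21.19% × ($4,220.00 − $3,300.00) = $363.00 + 21.19% × $920.00 = $557.95
Training Fund Levy: 5.1% × $4,220.00 = $215.22
Health Levy: 1% × $4,220.00 = $42.20
Pension Levy: YTD $275,570.00 ≥ cap $268,420.00 → $0.00
Total withheld: $557.95 + $215.22 + $42.20 + $0.00 = $815.37
Net pay: $4,220.00 − $815.37 = $3,404.63

$3,404.63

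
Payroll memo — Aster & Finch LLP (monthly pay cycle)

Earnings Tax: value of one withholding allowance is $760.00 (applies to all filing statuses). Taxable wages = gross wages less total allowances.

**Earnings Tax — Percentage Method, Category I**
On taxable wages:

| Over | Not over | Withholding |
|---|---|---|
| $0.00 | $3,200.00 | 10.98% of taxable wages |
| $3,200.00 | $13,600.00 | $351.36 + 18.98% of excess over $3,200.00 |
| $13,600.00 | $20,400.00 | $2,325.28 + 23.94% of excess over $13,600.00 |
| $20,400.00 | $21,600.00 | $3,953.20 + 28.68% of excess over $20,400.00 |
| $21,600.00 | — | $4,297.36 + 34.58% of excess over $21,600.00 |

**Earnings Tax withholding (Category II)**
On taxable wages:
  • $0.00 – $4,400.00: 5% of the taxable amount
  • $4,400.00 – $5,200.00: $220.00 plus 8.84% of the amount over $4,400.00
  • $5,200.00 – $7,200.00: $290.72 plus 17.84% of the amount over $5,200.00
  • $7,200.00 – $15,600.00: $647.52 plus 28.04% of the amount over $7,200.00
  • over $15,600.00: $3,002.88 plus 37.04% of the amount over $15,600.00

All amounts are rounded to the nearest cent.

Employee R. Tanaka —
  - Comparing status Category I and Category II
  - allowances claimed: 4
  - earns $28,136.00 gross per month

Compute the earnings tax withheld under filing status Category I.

Earnings Tax (Category I): taxable = $28,136.00 − 4×$760.00 = $25,096.00
  $4,297.36 + 34.58% × ($25,096.00 − $21,600.00) = $4,297.36 + 34.58% × $3,496.00 = $5,506.28

$5,506.28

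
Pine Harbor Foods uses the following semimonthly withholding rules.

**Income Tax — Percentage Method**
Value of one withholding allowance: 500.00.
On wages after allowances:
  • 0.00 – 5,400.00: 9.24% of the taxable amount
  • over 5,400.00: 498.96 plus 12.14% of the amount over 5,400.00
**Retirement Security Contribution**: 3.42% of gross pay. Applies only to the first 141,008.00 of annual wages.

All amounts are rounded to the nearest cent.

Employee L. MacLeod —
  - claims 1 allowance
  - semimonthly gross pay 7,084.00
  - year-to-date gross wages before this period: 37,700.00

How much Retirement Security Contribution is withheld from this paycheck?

242.27

Retirement Security Contribution: 3.42% × 7,084.00 = 242.27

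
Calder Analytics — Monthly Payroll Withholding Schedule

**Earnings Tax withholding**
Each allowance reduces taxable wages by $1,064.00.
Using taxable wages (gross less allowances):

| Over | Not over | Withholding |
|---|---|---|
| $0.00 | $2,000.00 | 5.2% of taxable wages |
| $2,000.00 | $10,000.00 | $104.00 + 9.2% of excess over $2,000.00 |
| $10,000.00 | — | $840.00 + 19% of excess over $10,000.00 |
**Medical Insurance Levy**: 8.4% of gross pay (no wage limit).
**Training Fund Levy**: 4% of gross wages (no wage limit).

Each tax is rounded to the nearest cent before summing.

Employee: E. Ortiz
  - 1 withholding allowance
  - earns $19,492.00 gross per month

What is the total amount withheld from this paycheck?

$4,858.33

Earnings Tax: taxable = $19,492.00 − 1×$1,064.00 = $18,428.00
  $840.00 + 19% × ($18,428.00 − $10,000.00) = $840.00 + 19% × $8,428.00 = $2,441.32
Medical Insurance Levy: 8.4% × $19,492.00 = $1,637.33
Training Fund Levy: 4% × $19,492.00 = $779.68
Total: $2,441.32 + $1,637.33 + $779.68 = $4,858.33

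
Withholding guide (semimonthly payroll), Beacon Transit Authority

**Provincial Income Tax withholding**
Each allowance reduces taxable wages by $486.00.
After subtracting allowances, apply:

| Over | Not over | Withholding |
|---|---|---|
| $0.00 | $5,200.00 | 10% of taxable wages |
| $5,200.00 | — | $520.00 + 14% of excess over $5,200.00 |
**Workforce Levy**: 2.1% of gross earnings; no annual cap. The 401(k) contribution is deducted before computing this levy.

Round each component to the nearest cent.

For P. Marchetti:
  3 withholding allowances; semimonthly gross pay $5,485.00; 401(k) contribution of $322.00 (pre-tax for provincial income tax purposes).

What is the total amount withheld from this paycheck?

$478.92

Provincial Income Tax: taxable = $5,485.00 − $322.00 − 3×$486.00 = $3,705.00
  10% × $3,705.00 = $370.50
Workforce Levy: 2.1% × $5,163.00 = $108.42
Total: $370.50 + $108.42 = $478.92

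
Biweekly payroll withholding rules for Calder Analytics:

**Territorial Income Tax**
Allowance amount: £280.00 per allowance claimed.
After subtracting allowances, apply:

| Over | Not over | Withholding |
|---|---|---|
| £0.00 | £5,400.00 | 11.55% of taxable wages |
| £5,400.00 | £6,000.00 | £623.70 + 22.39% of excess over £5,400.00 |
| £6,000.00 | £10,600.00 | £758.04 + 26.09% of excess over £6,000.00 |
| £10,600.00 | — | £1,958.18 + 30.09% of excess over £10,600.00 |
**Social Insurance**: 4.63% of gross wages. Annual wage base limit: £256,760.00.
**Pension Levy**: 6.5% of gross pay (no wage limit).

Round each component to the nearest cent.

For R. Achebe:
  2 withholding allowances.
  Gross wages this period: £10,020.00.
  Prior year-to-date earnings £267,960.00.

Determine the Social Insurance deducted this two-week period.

£0.00

Social Insurance: YTD £267,960.00 ≥ cap £256,760.00 → £0.00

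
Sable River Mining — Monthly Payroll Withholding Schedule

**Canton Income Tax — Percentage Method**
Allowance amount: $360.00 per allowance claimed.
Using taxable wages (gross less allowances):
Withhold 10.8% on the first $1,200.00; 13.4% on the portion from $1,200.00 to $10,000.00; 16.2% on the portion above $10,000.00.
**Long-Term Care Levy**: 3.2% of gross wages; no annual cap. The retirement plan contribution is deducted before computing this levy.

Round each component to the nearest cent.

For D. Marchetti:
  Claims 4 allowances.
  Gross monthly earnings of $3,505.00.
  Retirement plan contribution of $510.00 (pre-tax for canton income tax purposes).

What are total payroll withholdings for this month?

Canton Income Tax: taxable = $3,505.00 − $510.00 − 4×$360.00 = $1,555.00
  $129.60 + 13.4% × ($1,555.00 − $1,200.00) = $129.60 + 13.4% × $355.00 = $177.17
Long-Term Care Levy: 3.2% × $2,995.00 = $95.84
Total: $177.17 + $95.84 = $273.01

$273.01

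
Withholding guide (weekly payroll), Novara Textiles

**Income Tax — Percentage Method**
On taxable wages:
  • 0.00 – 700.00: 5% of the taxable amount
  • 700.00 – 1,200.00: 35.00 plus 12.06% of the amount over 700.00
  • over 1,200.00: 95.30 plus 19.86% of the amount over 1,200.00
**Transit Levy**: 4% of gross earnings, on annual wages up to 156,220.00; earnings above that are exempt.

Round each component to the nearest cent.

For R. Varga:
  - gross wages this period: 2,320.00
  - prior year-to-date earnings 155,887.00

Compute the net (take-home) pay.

1,988.95

Income Tax: taxable = 2,320.00
  95.30 + 19.86% × (2,320.00 − 1,200.00) = 95.30 + 19.86% × 1,120.00 = 317.73
Transit Levy: cap 156,220.00 − YTD 155,887.00 = 333.00 subject; 4% × 333.00 = 13.32
Total withheld: 317.73 + 13.32 = 331.05
Net pay: 2,320.00 − 331.05 = 1,988.95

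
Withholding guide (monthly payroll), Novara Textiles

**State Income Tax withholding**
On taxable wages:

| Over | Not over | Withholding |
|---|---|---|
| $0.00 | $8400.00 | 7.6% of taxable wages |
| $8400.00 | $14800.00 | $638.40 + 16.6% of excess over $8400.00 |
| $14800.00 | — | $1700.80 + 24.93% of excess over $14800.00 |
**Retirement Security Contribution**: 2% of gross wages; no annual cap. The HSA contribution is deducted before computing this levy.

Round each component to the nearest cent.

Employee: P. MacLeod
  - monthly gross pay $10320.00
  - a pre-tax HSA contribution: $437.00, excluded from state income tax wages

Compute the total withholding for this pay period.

State Income Tax: taxable = $10320.00 − $437.00 = $9883.00
  $638.40 + 16.6% × ($9883.00 − $8400.00) = $638.40 + 16.6% × $1483.00 = $884.58
Retirement Security Contribution: 2% × $9883.00 = $197.66
Total: $884.58 + $197.66 = $1082.24

$1082.24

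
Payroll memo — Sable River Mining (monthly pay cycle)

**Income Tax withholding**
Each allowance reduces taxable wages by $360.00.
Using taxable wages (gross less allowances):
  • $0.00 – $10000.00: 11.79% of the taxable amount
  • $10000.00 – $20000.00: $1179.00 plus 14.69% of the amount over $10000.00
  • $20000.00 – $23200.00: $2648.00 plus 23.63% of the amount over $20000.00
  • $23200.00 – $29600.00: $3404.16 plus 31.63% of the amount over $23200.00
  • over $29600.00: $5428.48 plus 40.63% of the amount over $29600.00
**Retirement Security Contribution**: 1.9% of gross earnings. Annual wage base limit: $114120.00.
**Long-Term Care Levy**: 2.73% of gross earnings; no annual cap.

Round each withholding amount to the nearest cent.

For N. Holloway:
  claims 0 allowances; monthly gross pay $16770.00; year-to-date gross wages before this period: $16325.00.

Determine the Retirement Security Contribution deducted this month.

$318.63

Retirement Security Contribution: 1.9% × $16770.00 = $318.63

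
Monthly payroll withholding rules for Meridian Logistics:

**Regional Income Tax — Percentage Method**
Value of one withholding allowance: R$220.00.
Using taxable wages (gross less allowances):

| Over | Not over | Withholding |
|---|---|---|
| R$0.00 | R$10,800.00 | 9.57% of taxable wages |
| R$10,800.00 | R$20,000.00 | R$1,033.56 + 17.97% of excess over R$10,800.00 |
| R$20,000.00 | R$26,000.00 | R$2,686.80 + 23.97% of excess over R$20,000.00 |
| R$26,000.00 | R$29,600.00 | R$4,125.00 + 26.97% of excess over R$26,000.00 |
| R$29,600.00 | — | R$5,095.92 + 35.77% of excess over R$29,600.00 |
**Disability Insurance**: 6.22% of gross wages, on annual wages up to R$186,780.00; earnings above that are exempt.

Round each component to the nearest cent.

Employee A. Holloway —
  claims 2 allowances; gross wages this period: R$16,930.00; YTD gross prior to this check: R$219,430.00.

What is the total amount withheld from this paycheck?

Regional Income Tax: taxable = R$16,930.00 − 2×R$220.00 = R$16,490.00
  R$1,033.56 + 17.97% × (R$16,490.00 − R$10,800.00) = R$1,033.56 + 17.97% × R$5,690.00 = R$2,056.05
Disability Insurance: YTD R$219,430.00 ≥ cap R$186,780.00 → R$0.00
Total: R$2,056.05 + R$0.00 = R$2,056.05

R$2,056.05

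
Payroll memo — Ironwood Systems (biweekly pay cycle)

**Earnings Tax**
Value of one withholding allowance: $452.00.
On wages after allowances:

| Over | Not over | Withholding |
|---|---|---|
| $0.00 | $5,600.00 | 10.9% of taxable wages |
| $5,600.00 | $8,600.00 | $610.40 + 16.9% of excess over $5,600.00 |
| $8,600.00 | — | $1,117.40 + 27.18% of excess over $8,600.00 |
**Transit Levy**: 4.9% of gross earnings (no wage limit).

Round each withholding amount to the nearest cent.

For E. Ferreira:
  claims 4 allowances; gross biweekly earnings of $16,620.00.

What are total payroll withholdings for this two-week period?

Earnings Tax: taxable = $16,620.00 − 4×$452.00 = $14,812.00
  $1,117.40 + 27.18% × ($14,812.00 − $8,600.00) = $1,117.40 + 27.18% × $6,212.00 = $2,805.82
Transit Levy: 4.9% × $16,620.00 = $814.38
Total: $2,805.82 + $814.38 = $3,620.20

$3,620.20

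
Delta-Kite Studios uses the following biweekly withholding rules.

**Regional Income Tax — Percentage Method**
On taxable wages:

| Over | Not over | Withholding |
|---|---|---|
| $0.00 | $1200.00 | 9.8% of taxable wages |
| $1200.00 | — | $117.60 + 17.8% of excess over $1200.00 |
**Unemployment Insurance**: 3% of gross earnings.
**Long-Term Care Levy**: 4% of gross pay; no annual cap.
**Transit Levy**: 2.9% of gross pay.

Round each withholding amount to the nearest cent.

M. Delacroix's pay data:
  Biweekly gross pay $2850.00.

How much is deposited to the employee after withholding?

Regional Income Tax: taxable = $2850.00
  $117.60 + 17.8% × ($2850.00 − $1200.00) = $117.60 + 17.8% × $1650.00 = $411.30
Unemployment Insurance: 3% × $2850.00 = $85.50
Long-Term Care Levy: 4% × $2850.00 = $114.00
Transit Levy: 2.9% × $2850.00 = $82.65
Total withheld: $411.30 + $85.50 + $114.00 + $82.65 = $693.45
Net pay: $2850.00 − $693.45 = $2156.55

$2156.55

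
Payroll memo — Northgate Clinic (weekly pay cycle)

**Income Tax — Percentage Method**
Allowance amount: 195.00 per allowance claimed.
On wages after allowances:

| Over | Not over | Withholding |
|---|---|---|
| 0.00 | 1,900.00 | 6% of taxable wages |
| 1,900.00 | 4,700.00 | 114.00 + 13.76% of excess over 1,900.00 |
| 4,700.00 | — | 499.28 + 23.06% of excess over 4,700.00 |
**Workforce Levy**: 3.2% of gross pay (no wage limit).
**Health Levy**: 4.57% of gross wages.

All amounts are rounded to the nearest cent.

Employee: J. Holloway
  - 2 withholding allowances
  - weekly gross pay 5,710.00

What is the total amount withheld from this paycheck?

1,085.92

Income Tax: taxable = 5,710.00 − 2×195.00 = 5,320.00
  499.28 + 23.06% × (5,320.00 − 4,700.00) = 499.28 + 23.06% × 620.00 = 642.25
Workforce Levy: 3.2% × 5,710.00 = 182.72
Health Levy: 4.57% × 5,710.00 = 260.95
Total: 642.25 + 182.72 + 260.95 = 1,085.92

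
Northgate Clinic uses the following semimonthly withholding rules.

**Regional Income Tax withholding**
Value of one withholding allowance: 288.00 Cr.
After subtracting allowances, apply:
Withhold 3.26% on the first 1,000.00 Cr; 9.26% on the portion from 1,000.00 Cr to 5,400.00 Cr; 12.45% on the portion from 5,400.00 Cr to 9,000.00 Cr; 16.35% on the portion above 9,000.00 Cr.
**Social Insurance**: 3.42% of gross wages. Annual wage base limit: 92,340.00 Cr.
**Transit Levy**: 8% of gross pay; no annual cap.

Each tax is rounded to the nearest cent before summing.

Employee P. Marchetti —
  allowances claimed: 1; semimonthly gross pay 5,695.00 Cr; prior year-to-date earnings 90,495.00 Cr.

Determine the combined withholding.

Regional Income Tax: taxable = 5,695.00 Cr − 1×288.00 Cr = 5,407.00 Cr
  440.04 Cr + 12.45% × (5,407.00 Cr − 5,400.00 Cr) = 440.04 Cr + 12.45% × 7.00 Cr = 440.91 Cr
Social Insurance: cap 92,340.00 Cr − YTD 90,495.00 Cr = 1,845.00 Cr subject; 3.42% × 1,845.00 Cr = 63.10 Cr
Transit Levy: 8% × 5,695.00 Cr = 455.60 Cr
Total: 440.91 Cr + 63.10 Cr + 455.60 Cr = 959.61 Cr

959.61 Cr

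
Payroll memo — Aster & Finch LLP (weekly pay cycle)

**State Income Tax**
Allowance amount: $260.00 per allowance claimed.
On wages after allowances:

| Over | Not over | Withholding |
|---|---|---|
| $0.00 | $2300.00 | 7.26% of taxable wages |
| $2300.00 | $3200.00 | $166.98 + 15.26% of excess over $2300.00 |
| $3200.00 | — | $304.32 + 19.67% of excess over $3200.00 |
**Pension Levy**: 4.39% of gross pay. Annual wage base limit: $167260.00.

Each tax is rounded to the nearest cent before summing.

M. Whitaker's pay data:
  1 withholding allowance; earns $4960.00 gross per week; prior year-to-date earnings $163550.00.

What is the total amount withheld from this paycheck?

$762.24

State Income Tax: taxable = $4960.00 − 1×$260.00 = $4700.00
  $304.32 + 19.67% × ($4700.00 − $3200.00) = $304.32 + 19.67% × $1500.00 = $599.37
Pension Levy: cap $167260.00 − YTD $163550.00 = $3710.00 subject; 4.39% × $3710.00 = $162.87
Total: $599.37 + $162.87 = $762.24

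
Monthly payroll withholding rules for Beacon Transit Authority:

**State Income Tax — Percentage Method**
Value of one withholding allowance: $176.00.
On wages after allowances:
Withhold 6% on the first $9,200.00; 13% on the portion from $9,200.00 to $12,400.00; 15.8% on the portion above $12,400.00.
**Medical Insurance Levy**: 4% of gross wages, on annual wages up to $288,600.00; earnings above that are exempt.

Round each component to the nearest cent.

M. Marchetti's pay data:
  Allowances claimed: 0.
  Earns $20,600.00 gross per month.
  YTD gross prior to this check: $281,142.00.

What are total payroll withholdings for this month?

State Income Tax: taxable = $20,600.00
  $968.00 + 15.8% × ($20,600.00 − $12,400.00) = $968.00 + 15.8% × $8,200.00 = $2,263.60
Medical Insurance Levy: cap $288,600.00 − YTD $281,142.00 = $7,458.00 subject; 4% × $7,458.00 = $298.32
Total: $2,263.60 + $298.32 = $2,561.92

$2,561.92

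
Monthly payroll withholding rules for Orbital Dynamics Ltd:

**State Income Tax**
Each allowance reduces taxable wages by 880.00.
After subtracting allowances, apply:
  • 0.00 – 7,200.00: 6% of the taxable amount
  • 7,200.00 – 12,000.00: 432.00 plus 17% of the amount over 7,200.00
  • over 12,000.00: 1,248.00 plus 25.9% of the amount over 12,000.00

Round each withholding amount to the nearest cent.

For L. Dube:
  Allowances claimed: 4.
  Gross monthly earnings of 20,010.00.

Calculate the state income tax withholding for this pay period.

2,410.91

State Income Tax: taxable = 20,010.00 − 4×880.00 = 16,490.00
  1,248.00 + 25.9% × (16,490.00 − 12,000.00) = 1,248.00 + 25.9% × 4,490.00 = 2,410.91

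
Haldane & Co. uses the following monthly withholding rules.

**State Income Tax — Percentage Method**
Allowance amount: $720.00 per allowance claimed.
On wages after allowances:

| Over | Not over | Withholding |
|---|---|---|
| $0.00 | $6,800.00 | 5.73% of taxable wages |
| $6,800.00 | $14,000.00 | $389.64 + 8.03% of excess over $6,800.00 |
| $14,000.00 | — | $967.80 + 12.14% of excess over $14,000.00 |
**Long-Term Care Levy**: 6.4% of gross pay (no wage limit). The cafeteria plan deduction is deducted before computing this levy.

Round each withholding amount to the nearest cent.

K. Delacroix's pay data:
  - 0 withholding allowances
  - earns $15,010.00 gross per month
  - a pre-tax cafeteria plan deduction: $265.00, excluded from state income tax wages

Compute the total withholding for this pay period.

State Income Tax: taxable = $15,010.00 − $265.00 = $14,745.00
  $967.80 + 12.14% × ($14,745.00 − $14,000.00) = $967.80 + 12.14% × $745.00 = $1,058.24
Long-Term Care Levy: 6.4% × $14,745.00 = $943.68
Total: $1,058.24 + $943.68 = $2,001.92

$2,001.92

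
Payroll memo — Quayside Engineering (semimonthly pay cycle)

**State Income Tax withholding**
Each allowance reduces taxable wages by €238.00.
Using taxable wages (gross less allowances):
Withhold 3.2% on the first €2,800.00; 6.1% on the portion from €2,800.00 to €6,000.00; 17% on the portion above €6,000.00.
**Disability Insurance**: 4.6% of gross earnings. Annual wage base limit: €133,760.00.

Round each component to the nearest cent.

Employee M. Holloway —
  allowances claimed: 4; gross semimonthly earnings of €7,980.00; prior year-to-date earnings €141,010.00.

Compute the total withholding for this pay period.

State Income Tax: taxable = €7,980.00 − 4×€238.00 = €7,028.00
  €284.80 + 17% × (€7,028.00 − €6,000.00) = €284.80 + 17% × €1,028.00 = €459.56
Disability Insurance: YTD €141,010.00 ≥ cap €133,760.00 → €0.00
Total: €459.56 + €0.00 = €459.56

€459.56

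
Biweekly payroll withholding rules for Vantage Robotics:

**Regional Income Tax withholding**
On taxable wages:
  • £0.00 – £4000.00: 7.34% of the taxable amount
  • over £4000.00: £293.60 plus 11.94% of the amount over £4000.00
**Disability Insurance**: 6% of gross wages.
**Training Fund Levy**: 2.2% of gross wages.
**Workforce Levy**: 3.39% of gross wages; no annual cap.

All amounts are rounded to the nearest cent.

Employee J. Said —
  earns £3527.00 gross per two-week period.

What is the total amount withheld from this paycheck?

Regional Income Tax: taxable = £3527.00
  7.34% × £3527.00 = £258.88
Disability Insurance: 6% × £3527.00 = £211.62
Training Fund Levy: 2.2% × £3527.00 = £77.59
Workforce Levy: 3.39% × £3527.00 = £119.57
Total: £258.88 + £211.62 + £77.59 + £119.57 = £667.66

£667.66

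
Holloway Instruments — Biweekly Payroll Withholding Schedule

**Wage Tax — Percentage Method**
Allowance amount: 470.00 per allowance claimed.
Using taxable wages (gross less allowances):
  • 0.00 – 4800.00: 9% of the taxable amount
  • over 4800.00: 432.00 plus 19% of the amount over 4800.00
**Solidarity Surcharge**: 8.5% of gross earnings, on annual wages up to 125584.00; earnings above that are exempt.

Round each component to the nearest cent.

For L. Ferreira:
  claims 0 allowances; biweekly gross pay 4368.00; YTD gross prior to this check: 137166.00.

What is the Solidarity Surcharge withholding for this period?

Solidarity Surcharge: YTD 137166.00 ≥ cap 125584.00 → 0.00

0.00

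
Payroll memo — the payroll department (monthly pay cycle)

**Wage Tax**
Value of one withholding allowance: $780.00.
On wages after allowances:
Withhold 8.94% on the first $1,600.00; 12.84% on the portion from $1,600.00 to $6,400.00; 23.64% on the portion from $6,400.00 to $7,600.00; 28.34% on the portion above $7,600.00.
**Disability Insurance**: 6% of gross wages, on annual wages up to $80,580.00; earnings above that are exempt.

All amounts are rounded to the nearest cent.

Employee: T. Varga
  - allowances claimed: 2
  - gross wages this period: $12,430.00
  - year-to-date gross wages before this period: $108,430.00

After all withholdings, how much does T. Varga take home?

Wage Tax: taxable = $12,430.00 − 2×$780.00 = $10,870.00
  $1,043.04 + 28.34% × ($10,870.00 − $7,600.00) = $1,043.04 + 28.34% × $3,270.00 = $1,969.76
Disability Insurance: YTD $108,430.00 ≥ cap $80,580.00 → $0.00
Total withheld: $1,969.76 + $0.00 = $1,969.76
Net pay: $12,430.00 − $1,969.76 = $10,460.24

$10,460.24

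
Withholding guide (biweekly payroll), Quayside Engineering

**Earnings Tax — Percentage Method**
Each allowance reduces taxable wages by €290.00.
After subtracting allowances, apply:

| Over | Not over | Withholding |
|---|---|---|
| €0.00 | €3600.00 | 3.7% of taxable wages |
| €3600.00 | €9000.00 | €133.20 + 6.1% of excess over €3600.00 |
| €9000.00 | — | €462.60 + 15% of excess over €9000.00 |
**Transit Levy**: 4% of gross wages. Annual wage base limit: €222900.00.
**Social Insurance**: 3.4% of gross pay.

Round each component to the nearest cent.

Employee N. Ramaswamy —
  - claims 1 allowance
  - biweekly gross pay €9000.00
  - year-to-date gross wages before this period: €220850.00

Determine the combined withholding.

Earnings Tax: taxable = €9000.00 − 1×€290.00 = €8710.00
  €133.20 + 6.1% × (€8710.00 − €3600.00) = €133.20 + 6.1% × €5110.00 = €444.91
Transit Levy: cap €222900.00 − YTD €220850.00 = €2050.00 subject; 4% × €2050.00 = €82.00
Social Insurance: 3.4% × €9000.00 = €306.00
Total: €444.91 + €82.00 + €306.00 = €832.91

€832.91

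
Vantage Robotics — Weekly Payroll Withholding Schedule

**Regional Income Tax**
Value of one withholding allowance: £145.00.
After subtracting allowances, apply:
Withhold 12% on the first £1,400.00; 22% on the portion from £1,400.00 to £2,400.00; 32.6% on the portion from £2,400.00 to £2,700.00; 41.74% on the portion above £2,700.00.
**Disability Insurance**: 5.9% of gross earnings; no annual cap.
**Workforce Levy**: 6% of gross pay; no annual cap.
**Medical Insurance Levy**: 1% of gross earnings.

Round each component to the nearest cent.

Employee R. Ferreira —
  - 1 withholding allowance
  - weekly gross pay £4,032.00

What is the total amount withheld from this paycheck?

£1,501.38

Regional Income Tax: taxable = £4,032.00 − 1×£145.00 = £3,887.00
  £485.80 + 41.74% × (£3,887.00 − £2,700.00) = £485.80 + 41.74% × £1,187.00 = £981.25
Disability Insurance: 5.9% × £4,032.00 = £237.89
Workforce Levy: 6% × £4,032.00 = £241.92
Medical Insurance Levy: 1% × £4,032.00 = £40.32
Total: £981.25 + £237.89 + £241.92 + £40.32 = £1,501.38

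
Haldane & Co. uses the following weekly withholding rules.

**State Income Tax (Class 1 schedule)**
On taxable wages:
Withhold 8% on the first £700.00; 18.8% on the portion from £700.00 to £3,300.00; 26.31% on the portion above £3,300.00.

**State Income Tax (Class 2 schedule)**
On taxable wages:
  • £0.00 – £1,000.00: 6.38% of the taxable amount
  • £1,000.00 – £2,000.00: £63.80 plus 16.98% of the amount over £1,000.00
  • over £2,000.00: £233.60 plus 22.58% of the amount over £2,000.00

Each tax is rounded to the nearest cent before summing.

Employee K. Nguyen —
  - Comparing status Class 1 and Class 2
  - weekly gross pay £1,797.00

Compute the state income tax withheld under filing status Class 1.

State Income Tax (Class 1): taxable = £1,797.00
  £56.00 + 18.8% × (£1,797.00 − £700.00) = £56.00 + 18.8% × £1,097.00 = £262.24

£262.24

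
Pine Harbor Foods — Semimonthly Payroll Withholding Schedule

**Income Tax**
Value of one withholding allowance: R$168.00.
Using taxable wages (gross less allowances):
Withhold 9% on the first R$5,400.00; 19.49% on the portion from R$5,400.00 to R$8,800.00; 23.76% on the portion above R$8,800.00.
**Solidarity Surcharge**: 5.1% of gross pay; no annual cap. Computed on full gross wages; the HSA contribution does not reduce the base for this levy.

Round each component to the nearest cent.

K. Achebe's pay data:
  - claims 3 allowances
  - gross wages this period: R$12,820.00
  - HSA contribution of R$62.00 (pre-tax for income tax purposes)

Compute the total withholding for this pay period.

Income Tax: taxable = R$12,820.00 − R$62.00 − 3×R$168.00 = R$12,254.00
  R$1,148.66 + 23.76% × (R$12,254.00 − R$8,800.00) = R$1,148.66 + 23.76% × R$3,454.00 = R$1,969.33
Solidarity Surcharge: 5.1% × R$12,820.00 = R$653.82
Total: R$1,969.33 + R$653.82 = R$2,623.15

R$2,623.15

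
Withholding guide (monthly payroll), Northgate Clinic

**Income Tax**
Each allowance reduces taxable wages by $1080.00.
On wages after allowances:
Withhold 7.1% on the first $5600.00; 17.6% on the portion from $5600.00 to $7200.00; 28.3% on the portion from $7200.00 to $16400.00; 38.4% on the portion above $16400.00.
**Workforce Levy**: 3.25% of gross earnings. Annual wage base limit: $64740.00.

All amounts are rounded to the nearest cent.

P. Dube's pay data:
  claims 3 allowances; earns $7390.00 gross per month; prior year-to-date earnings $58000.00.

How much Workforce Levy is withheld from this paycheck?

$219.05

Workforce Levy: cap $64740.00 − YTD $58000.00 = $6740.00 subject; 3.25% × $6740.00 = $219.05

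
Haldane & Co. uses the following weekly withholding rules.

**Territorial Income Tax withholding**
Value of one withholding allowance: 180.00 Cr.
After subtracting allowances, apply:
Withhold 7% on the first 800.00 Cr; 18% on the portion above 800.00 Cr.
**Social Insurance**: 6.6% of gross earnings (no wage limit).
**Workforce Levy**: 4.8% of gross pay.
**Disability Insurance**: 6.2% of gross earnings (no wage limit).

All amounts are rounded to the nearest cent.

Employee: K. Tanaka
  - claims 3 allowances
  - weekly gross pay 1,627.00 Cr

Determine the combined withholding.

394.01 Cr

Territorial Income Tax: taxable = 1,627.00 Cr − 3×180.00 Cr = 1,087.00 Cr
  56.00 Cr + 18% × (1,087.00 Cr − 800.00 Cr) = 56.00 Cr + 18% × 287.00 Cr = 107.66 Cr
Social Insurance: 6.6% × 1,627.00 Cr = 107.38 Cr
Workforce Levy: 4.8% × 1,627.00 Cr = 78.10 Cr
Disability Insurance: 6.2% × 1,627.00 Cr = 100.87 Cr
Total: 107.66 Cr + 107.38 Cr + 78.10 Cr + 100.87 Cr = 394.01 Cr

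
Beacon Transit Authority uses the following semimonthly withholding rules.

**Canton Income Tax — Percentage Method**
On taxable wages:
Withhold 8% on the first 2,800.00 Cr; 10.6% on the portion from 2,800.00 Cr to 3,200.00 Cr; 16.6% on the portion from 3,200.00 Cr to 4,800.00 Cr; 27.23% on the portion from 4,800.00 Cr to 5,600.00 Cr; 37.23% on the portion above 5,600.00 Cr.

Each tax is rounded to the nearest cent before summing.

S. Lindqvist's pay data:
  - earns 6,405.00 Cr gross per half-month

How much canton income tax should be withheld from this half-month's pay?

1,049.54 Cr

Canton Income Tax: taxable = 6,405.00 Cr
  749.84 Cr + 37.23% × (6,405.00 Cr − 5,600.00 Cr) = 749.84 Cr + 37.23% × 805.00 Cr = 1,049.54 Cr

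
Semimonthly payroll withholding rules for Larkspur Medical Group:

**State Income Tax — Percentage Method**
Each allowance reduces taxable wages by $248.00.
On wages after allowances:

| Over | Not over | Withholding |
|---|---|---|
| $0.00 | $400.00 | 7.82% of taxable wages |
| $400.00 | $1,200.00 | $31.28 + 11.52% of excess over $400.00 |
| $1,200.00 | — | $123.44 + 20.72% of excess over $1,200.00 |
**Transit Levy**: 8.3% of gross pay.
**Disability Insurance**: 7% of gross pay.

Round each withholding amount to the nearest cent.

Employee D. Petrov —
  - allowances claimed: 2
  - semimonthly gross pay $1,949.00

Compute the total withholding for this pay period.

State Income Tax: taxable = $1,949.00 − 2×$248.00 = $1,453.00
  $123.44 + 20.72% × ($1,453.00 − $1,200.00) = $123.44 + 20.72% × $253.00 = $175.86
Transit Levy: 8.3% × $1,949.00 = $161.77
Disability Insurance: 7% × $1,949.00 = $136.43
Total: $175.86 + $161.77 + $136.43 = $474.06

$474.06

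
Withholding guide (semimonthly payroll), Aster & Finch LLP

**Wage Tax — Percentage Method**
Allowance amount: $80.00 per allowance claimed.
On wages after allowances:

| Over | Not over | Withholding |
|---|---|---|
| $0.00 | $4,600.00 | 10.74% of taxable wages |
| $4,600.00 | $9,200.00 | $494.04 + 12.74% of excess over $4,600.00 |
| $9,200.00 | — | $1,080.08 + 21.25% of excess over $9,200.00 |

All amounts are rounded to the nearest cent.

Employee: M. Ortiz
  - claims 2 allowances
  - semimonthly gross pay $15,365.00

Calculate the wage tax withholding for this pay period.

$2,356.14

Wage Tax: taxable = $15,365.00 − 2×$80.00 = $15,205.00
  $1,080.08 + 21.25% × ($15,205.00 − $9,200.00) = $1,080.08 + 21.25% × $6,005.00 = $2,356.14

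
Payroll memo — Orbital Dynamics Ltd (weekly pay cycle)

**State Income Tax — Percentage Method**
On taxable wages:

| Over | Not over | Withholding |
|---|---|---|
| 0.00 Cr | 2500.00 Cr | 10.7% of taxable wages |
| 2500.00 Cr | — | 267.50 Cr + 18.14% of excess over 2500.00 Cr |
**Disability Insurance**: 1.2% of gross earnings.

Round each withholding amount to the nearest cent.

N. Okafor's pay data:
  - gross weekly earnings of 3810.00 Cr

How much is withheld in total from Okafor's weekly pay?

State Income Tax: taxable = 3810.00 Cr
  267.50 Cr + 18.14% × (3810.00 Cr − 2500.00 Cr) = 267.50 Cr + 18.14% × 1310.00 Cr = 505.13 Cr
Disability Insurance: 1.2% × 3810.00 Cr = 45.72 Cr
Total: 505.13 Cr + 45.72 Cr = 550.85 Cr

550.85 Cr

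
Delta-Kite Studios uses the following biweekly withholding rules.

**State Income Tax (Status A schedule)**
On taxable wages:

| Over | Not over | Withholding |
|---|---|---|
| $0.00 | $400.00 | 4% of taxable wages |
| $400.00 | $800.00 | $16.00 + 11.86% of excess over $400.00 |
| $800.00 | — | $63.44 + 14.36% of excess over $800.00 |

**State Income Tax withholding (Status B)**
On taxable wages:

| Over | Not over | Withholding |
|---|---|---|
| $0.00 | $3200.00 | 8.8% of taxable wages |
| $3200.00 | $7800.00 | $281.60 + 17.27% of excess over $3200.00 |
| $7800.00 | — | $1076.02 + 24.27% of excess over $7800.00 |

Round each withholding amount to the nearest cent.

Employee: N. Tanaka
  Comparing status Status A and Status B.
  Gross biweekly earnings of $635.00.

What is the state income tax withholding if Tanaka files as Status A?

$43.87

State Income Tax (Status A): taxable = $635.00
  $16.00 + 11.86% × ($635.00 − $400.00) = $16.00 + 11.86% × $235.00 = $43.87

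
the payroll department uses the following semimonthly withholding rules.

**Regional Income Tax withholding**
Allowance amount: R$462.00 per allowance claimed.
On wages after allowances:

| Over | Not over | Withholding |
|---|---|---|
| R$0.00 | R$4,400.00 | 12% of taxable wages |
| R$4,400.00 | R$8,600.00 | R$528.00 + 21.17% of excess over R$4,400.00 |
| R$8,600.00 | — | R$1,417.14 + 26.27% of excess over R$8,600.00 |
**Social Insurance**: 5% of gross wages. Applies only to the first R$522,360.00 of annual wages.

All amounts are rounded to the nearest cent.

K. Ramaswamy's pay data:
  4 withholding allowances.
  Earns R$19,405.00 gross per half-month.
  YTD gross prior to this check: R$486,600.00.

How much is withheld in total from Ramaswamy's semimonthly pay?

R$4,740.39

Regional Income Tax: taxable = R$19,405.00 − 4×R$462.00 = R$17,557.00
  R$1,417.14 + 26.27% × (R$17,557.00 − R$8,600.00) = R$1,417.14 + 26.27% × R$8,957.00 = R$3,770.14
Social Insurance: 5% × R$19,405.00 = R$970.25
Total: R$3,770.14 + R$970.25 = R$4,740.39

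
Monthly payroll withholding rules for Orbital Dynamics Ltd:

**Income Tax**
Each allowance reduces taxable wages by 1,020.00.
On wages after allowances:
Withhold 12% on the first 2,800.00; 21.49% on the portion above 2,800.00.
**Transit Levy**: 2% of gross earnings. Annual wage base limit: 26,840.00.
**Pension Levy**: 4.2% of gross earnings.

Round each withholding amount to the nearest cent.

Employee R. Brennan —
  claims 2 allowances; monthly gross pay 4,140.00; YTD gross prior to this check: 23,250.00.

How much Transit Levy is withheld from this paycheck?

Transit Levy: cap 26,840.00 − YTD 23,250.00 = 3,590.00 subject; 2% × 3,590.00 = 71.80

71.80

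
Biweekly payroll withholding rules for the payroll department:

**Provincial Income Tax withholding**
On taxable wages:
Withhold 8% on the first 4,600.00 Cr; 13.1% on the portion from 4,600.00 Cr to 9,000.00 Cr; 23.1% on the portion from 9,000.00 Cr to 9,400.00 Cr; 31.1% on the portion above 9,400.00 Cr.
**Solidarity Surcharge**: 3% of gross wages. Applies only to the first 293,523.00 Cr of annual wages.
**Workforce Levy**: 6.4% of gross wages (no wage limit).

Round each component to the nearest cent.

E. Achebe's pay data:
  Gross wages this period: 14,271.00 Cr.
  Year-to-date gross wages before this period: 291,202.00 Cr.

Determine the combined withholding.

Provincial Income Tax: taxable = 14,271.00 Cr
  1,036.80 Cr + 31.1% × (14,271.00 Cr − 9,400.00 Cr) = 1,036.80 Cr + 31.1% × 4,871.00 Cr = 2,551.68 Cr
Solidarity Surcharge: cap 293,523.00 Cr − YTD 291,202.00 Cr = 2,321.00 Cr subject; 3% × 2,321.00 Cr = 69.63 Cr
Workforce Levy: 6.4% × 14,271.00 Cr = 913.34 Cr
Total: 2,551.68 Cr + 69.63 Cr + 913.34 Cr = 3,534.65 Cr

3,534.65 Cr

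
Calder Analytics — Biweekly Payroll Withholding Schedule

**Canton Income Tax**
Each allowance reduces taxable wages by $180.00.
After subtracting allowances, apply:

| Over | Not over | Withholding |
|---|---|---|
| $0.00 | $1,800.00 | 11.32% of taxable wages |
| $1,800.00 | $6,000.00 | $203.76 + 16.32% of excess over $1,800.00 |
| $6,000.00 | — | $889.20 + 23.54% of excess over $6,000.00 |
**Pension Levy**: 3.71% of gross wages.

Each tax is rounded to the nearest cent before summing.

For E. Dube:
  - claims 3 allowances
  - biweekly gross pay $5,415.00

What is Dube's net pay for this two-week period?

Canton Income Tax: taxable = $5,415.00 − 3×$180.00 = $4,875.00
  $203.76 + 16.32% × ($4,875.00 − $1,800.00) = $203.76 + 16.32% × $3,075.00 = $705.60
Pension Levy: 3.71% × $5,415.00 = $200.90
Total withheld: $705.60 + $200.90 = $906.50
Net pay: $5,415.00 − $906.50 = $4,508.50

$4,508.50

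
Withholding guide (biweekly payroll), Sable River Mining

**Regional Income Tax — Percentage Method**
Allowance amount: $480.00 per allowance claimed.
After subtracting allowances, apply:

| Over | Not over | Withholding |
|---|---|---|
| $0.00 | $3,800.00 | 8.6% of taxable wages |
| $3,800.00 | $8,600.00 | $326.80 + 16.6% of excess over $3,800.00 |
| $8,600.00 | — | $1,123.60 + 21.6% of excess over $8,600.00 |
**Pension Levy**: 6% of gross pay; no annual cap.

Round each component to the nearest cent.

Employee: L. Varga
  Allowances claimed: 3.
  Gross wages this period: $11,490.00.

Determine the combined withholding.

$2,126.20

Regional Income Tax: taxable = $11,490.00 − 3×$480.00 = $10,050.00
  $1,123.60 + 21.6% × ($10,050.00 − $8,600.00) = $1,123.60 + 21.6% × $1,450.00 = $1,436.80
Pension Levy: 6% × $11,490.00 = $689.40
Total: $1,436.80 + $689.40 = $2,126.20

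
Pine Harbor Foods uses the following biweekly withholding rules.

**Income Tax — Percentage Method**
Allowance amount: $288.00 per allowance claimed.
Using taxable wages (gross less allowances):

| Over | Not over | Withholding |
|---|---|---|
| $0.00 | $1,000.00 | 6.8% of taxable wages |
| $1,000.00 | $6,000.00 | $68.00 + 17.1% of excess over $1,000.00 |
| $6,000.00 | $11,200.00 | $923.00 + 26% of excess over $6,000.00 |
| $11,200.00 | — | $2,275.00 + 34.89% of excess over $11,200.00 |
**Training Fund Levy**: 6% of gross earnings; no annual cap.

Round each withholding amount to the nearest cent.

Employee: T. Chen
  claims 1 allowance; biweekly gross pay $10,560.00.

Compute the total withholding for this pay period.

Income Tax: taxable = $10,560.00 − 1×$288.00 = $10,272.00
  $923.00 + 26% × ($10,272.00 − $6,000.00) = $923.00 + 26% × $4,272.00 = $2,033.72
Training Fund Levy: 6% × $10,560.00 = $633.60
Total: $2,033.72 + $633.60 = $2,667.32

$2,667.32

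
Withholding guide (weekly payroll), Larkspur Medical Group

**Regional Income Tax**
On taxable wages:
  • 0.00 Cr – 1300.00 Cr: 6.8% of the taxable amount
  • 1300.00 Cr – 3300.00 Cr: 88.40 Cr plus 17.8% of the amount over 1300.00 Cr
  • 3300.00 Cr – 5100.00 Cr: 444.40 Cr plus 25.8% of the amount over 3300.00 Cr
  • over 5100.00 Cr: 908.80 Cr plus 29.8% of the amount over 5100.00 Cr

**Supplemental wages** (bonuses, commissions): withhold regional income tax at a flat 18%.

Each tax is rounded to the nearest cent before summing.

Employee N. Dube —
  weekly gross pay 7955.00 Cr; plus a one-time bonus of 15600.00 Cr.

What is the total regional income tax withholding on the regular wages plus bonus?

Regional Income Tax: taxable = 7955.00 Cr
  908.80 Cr + 29.8% × (7955.00 Cr − 5100.00 Cr) = 908.80 Cr + 29.8% × 2855.00 Cr = 1759.59 Cr
Supplemental (18% flat on bonus): 18% × 15600.00 Cr = 2808.00 Cr
Total regional income tax: 1759.59 Cr + 2808.00 Cr = 4567.59 Cr

4567.59 Cr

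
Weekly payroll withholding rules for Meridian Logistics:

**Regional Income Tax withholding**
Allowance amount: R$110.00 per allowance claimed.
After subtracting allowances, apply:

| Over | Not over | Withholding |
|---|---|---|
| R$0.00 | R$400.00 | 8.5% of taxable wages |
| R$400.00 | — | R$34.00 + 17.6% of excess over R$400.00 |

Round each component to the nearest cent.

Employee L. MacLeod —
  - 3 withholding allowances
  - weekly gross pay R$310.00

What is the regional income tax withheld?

R$0.00

Regional Income Tax: taxable = R$310.00 − 3×R$110.00 = R$-20.00
  Taxable ≤ 0 → R$0.00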